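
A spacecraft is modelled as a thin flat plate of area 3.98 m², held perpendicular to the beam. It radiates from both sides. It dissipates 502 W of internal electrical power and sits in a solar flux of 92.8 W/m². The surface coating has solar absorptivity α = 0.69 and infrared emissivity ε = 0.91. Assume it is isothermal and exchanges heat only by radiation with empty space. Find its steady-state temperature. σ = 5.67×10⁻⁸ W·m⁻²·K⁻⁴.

T ≈ 207 K

At steady state, absorbed solar power + internal power = radiated power.
Absorbed: α·S·A_cross = 0.69·92.8·3.980 = 254.8 W (cross-section A).
Total input = 254.8 + 502 = 756.8 W.
Radiated: εσ·A_surf·T⁴ with A_surf = 2A = 7.960 m².
T⁴ = 756.8/(0.91·5.67×10⁻⁸·7.960) = 1.843×10⁹ K⁴.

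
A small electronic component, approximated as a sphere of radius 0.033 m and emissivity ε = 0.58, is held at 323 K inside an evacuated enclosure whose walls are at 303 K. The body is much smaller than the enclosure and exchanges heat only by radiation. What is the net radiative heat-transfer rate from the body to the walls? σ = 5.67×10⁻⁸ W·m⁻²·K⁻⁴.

P_net ≈ 1.11 W

For a small grey body in a large enclosure: P_net = εσA(T_body⁴ − T_wall⁴).
A = 4πr² = 0.01368 m²; T_body⁴ − T_wall⁴ = 1.088×10¹⁰ − 8.429×10⁹ = 2.456×10⁹ K⁴.
|P_net| = 0.58·5.67×10⁻⁸·0.01368·2.456×10⁹.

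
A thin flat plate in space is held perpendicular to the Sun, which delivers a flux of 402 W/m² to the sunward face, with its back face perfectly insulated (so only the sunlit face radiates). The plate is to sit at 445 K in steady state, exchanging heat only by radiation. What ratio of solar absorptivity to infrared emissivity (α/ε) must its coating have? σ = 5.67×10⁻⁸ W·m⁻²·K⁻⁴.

Balance: αS·A = εσ·1A·T⁴ ⇒ α/ε = σT⁴/S.
α/ε = 5.67×10⁻⁸·(445)⁴/402 = 5.67×10⁻⁸·3.921×10¹⁰/402.

α/ε ≈ 5.53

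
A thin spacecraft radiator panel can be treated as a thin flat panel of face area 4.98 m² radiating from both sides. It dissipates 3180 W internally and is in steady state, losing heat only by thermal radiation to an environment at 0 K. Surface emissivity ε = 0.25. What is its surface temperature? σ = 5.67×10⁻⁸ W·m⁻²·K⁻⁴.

T ≈ 387 K

Steady state: internal power = radiated power, P = εσA T⁴.
Radiating area A = 2·4.98 = 9.960 m².
T⁴ = P/(εσA) = 3180/(0.25·5.67×10⁻⁸·9.960) = 2.252×10¹⁰ K⁴.
T = (2.252×10¹⁰)^(1/4).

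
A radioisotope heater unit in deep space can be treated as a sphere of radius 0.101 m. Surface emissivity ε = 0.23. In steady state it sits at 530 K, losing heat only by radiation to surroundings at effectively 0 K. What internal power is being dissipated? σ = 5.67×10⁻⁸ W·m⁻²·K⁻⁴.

Steady state: P = εσA T⁴.
A = 4πr² = 0.1282 m²; T⁴ = (530)⁴ = 7.890×10¹⁰ K⁴.
P = 0.23 × 5.67×10⁻⁸ × 0.1282 × 7.890×10¹⁰.

P ≈ 132 W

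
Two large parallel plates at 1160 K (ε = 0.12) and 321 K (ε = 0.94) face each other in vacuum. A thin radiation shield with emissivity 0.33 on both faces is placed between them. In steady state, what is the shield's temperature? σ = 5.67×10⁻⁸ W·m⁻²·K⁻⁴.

T_s ≈ 807 K

In steady state the net flux on the hot side equals that on the cold side.
σ(T₁⁴−T_s⁴)/D₁ = σ(T_s⁴−T₂⁴)/D₂, with D₁ = 1/ε₁+1/ε_s−1 = 10.36, D₂ = 1/ε_s+1/ε₂−1 = 3.094.
Solve for T_s⁴: T_s⁴ = (D₂·T₁⁴ + D₁·T₂⁴)/(D₁+D₂) = 4.245×10¹¹ K⁴.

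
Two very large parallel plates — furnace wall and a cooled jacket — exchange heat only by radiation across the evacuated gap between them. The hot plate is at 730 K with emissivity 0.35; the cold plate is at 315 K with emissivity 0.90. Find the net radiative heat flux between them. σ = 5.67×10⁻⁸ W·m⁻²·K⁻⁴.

For two infinite grey parallel plates, q = σ(T₁⁴ − T₂⁴)/(1/ε₁ + 1/ε₂ − 1).
T₁⁴ − T₂⁴ = 2.840×10¹¹ − 9.846×10⁹ = 2.741×10¹¹ K⁴.
1/ε₁ + 1/ε₂ − 1 = 2.857 + 1.111 − 1 = 2.968.
q = 5.67×10⁻⁸ × 2.741×10¹¹ / 2.968.

q ≈ 5240 W/m²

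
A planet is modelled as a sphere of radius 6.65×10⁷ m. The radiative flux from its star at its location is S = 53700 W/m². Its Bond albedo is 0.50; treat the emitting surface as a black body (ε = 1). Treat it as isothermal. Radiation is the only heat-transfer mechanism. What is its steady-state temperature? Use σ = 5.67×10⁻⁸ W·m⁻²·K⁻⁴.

T ≈ 587 K

At equilibrium, absorbed power = emitted power.
Absorbing cross-section = πr² = 1.389×10¹⁶ m²; emitting surface = 4πr² = 5.557×10¹⁶ m² (ratio 4).
(1−a)S·A_cross = εσ·A_surf·T⁴  ⇒  T⁴ = (1−a)S/(4σ).
T⁴ = 0.500·53700/(4·5.67×10⁻⁸) = 1.184×10¹¹ K⁴.
T = (1.184×10¹¹)^(1/4).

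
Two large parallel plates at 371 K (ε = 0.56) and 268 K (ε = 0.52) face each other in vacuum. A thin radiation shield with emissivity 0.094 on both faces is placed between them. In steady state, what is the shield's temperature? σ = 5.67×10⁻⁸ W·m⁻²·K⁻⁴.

In steady state the net flux on the hot side equals that on the cold side.
σ(T₁⁴−T_s⁴)/D₁ = σ(T_s⁴−T₂⁴)/D₂, with D₁ = 1/ε₁+1/ε_s−1 = 11.42, D₂ = 1/ε_s+1/ε₂−1 = 11.56.
Solve for T_s⁴: T_s⁴ = (D₂·T₁⁴ + D₁·T₂⁴)/(D₁+D₂) = 1.209×10¹⁰ K⁴.

T_s ≈ 332 K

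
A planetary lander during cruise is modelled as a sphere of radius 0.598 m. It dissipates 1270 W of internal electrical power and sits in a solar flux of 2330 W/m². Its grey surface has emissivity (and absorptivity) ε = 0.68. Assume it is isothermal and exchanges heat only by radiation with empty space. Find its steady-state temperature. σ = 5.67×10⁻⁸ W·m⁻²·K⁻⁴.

At steady state, absorbed solar power + internal power = radiated power.
Absorbed: α·S·A_cross = 0.68·2330·1.123 = 1780 W (cross-section πr²).
Total input = 1780 + 1270 = 3050 W.
Radiated: εσ·A_surf·T⁴ with A_surf = 4πr² = 4.494 m².
T⁴ = 3050/(0.68·5.67×10⁻⁸·4.494) = 1.760×10¹⁰ K⁴.

T ≈ 364 K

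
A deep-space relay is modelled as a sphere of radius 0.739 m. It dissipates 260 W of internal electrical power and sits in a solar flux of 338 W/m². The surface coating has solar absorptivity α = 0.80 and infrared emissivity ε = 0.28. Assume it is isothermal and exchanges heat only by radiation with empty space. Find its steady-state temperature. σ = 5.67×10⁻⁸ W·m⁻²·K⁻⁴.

At steady state, absorbed solar power + internal power = radiated power.
Absorbed: α·S·A_cross = 0.80·338·1.716 = 463.9 W (cross-section πr²).
Total input = 463.9 + 260 = 723.9 W.
Radiated: εσ·A_surf·T⁴ with A_surf = 4πr² = 6.863 m².
T⁴ = 723.9/(0.28·5.67×10⁻⁸·6.863) = 6.644×10⁹ K⁴.

T ≈ 286 K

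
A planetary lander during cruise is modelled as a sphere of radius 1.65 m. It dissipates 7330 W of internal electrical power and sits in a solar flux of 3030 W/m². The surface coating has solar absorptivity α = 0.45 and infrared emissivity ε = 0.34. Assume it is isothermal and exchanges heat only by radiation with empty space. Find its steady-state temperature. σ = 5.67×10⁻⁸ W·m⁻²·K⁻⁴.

T ≈ 412 K

At steady state, absorbed solar power + internal power = radiated power.
Absorbed: α·S·A_cross = 0.45·3030·8.553 = 11660 W (cross-section πr²).
Total input = 11660 + 7330 = 18990 W.
Radiated: εσ·A_surf·T⁴ with A_surf = 4πr² = 34.21 m².
T⁴ = 18990/(0.34·5.67×10⁻⁸·34.21) = 2.880×10¹⁰ K⁴.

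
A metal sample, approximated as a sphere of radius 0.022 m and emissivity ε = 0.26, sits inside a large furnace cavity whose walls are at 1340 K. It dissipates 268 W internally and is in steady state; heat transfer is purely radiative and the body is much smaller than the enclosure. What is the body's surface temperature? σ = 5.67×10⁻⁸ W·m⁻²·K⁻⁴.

T ≈ 1580 K

For a small grey body in a large enclosure, net radiated power = εσA(T⁴ − T_w⁴).
Steady state: P = εσA(T⁴ − T_w⁴) with A = 4πr² = 0.006082 m².
T⁴ = P/(εσA) + T_w⁴ = 268/(0.26·5.67×10⁻⁸·0.006082) + (1340)⁴
    = 2.989×10¹² + 3.224×10¹² = 6.213×10¹² K⁴.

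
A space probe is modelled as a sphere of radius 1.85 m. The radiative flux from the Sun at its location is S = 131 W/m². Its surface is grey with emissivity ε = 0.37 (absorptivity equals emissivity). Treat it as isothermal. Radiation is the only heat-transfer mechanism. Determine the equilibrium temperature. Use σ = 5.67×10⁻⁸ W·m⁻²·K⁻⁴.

At equilibrium, absorbed power = emitted power.
Absorbing cross-section = πr² = 10.75 m²; emitting surface = 4πr² = 43.01 m² (ratio 4).
εS·A_cross = εσ·A_surf·T⁴  ⇒  T⁴ = S/(4σ)   (ε cancels).
T⁴ = 131/(4·5.67×10⁻⁸) = 5.776×10⁸ K⁴.
T = (5.776×10⁸)^(1/4).

T ≈ 155 K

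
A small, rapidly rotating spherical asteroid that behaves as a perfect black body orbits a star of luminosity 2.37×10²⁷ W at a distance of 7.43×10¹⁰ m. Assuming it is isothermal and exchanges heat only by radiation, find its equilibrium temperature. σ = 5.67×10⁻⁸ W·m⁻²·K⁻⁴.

First find the stellar flux at distance d: S = L/(4πd²) = 2.37×10²⁷/(4π·(7.43×10¹⁰)²) = 34160 W/m².
For an isothermal sphere, absorbed (1−a)S·πr² = emitted σ·4πr²·T⁴, so T⁴ = (1−a)S/(4σ).
T⁴ = 1.00·34160/(4·5.67×10⁻⁸) = 1.506×10¹¹ K⁴.

T ≈ 623 K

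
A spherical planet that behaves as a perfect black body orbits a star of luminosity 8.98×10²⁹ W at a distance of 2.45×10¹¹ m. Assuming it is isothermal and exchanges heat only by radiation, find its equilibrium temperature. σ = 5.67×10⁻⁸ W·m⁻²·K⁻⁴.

First find the stellar flux at distance d: S = L/(4πd²) = 8.98×10²⁹/(4π·(2.45×10¹¹)²) = 1.191×10⁶ W/m².
For an isothermal sphere, absorbed (1−a)S·πr² = emitted σ·4πr²·T⁴, so T⁴ = (1−a)S/(4σ).
T⁴ = 1.00·1.191×10⁶/(4·5.67×10⁻⁸) = 5.249×10¹² K⁴.

T ≈ 1510 K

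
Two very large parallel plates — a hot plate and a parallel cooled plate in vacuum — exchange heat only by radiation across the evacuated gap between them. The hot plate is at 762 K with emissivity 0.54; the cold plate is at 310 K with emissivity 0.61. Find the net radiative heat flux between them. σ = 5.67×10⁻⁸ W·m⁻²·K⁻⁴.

For two infinite grey parallel plates, q = σ(T₁⁴ − T₂⁴)/(1/ε₁ + 1/ε₂ − 1).
T₁⁴ − T₂⁴ = 3.371×10¹¹ − 9.235×10⁹ = 3.279×10¹¹ K⁴.
1/ε₁ + 1/ε₂ − 1 = 1.852 + 1.639 − 1 = 2.491.
q = 5.67×10⁻⁸ × 3.279×10¹¹ / 2.491.

q ≈ 7460 W/m²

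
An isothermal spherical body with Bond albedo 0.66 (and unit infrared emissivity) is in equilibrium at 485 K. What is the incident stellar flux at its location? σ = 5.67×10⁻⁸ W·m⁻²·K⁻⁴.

(1−a)S·πr² = σ·4πr²·T⁴ ⇒ S = 4σT⁴/(1−a).
S = 4·5.67×10⁻⁸·5.533×10¹⁰/0.340.

S ≈ 36900 W/m²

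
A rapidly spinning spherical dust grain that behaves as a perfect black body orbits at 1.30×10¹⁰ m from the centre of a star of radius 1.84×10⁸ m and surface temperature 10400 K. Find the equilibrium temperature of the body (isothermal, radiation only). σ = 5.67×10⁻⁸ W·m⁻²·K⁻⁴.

The star's surface emits σT_*⁴; at distance d the flux is S = σT_*⁴(R_*/d)².
S = 5.67×10⁻⁸·(10400)⁴·(1.84×10⁸/1.30×10¹⁰)² = 1.329×10⁵ W/m².
For an isothermal sphere T⁴ = (1−a)S/(4σ) = 5.859×10¹¹ K⁴.

T ≈ 875 K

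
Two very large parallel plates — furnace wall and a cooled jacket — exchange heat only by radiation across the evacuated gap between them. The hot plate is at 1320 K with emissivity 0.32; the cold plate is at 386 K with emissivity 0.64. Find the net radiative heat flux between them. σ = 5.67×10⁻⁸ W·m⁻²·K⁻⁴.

For two infinite grey parallel plates, q = σ(T₁⁴ − T₂⁴)/(1/ε₁ + 1/ε₂ − 1).
T₁⁴ − T₂⁴ = 3.036×10¹² − 2.220×10¹⁰ = 3.014×10¹² K⁴.
1/ε₁ + 1/ε₂ − 1 = 3.125 + 1.562 − 1 = 3.688.
q = 5.67×10⁻⁸ × 3.014×10¹² / 3.688.

q ≈ 46300 W/m²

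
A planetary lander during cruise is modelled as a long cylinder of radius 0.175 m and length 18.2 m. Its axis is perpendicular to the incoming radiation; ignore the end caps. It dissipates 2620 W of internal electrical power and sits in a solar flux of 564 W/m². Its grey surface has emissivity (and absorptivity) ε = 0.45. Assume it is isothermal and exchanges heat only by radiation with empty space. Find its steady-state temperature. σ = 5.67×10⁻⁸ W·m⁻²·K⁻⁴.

At steady state, absorbed solar power + internal power = radiated power.
Absorbed: α·S·A_cross = 0.45·564·6.370 = 1617 W (cross-section 2rL).
Total input = 1617 + 2620 = 4237 W.
Radiated: εσ·A_surf·T⁴ with A_surf = 2πrL = 20.01 m².
T⁴ = 4237/(0.45·5.67×10⁻⁸·20.01) = 8.297×10⁹ K⁴.

T ≈ 302 K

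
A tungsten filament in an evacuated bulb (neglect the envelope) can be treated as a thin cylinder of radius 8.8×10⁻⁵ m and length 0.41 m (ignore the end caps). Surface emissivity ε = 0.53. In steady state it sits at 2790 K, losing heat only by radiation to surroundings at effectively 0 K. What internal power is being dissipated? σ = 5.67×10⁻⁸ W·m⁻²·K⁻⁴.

P ≈ 413 W

Steady state: P = εσA T⁴.
A = 2πrL = 2.267×10⁻⁴ m²; T⁴ = (2790)⁴ = 6.059×10¹³ K⁴.
P = 0.53 × 5.67×10⁻⁸ × 2.267×10⁻⁴ × 6.059×10¹³.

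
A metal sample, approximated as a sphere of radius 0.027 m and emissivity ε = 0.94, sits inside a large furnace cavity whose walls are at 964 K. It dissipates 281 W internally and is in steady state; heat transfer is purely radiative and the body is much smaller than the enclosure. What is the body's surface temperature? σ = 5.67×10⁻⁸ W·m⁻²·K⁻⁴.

For a small grey body in a large enclosure, net radiated power = εσA(T⁴ − T_w⁴).
Steady state: P = εσA(T⁴ − T_w⁴) with A = 4πr² = 0.009161 m².
T⁴ = P/(εσA) + T_w⁴ = 281/(0.94·5.67×10⁻⁸·0.009161) + (964)⁴
    = 5.755×10¹¹ + 8.636×10¹¹ = 1.439×10¹² K⁴.

T ≈ 1100 K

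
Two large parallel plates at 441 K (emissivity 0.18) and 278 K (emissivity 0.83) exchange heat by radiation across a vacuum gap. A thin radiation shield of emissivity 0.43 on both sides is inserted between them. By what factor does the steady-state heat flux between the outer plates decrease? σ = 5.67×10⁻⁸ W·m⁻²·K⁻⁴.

Without shield: q₀ = σΔ(T⁴)/(1/ε₁+1/ε₂−1) with denominator 5.760.
With shield the two gaps are in series; the resistances add: (1/ε₁+1/ε_s−1)+(1/ε_s+1/ε₂−1) = 6.881+2.530 = 9.412.
Heat-flux ratio q₀/q = 9.412/5.760.

factor ≈ 1.63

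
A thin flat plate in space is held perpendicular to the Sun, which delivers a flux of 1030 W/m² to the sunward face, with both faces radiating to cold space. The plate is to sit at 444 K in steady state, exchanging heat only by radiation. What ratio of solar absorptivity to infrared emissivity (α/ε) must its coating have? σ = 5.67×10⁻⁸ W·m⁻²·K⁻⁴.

Balance: αS·A = εσ·2A·T⁴ ⇒ α/ε = 2σT⁴/S.
α/ε = 2·5.67×10⁻⁸·(444)⁴/1030 = 2·5.67×10⁻⁸·3.886×10¹⁰/1030.

α/ε ≈ 4.28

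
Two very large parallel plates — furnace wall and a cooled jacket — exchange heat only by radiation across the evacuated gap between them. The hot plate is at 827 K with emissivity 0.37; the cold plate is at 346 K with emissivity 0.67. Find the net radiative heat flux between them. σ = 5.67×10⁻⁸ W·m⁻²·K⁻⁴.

q ≈ 8050 W/m²

For two infinite grey parallel plates, q = σ(T₁⁴ − T₂⁴)/(1/ε₁ + 1/ε₂ − 1).
T₁⁴ − T₂⁴ = 4.678×10¹¹ − 1.433×10¹⁰ = 4.534×10¹¹ K⁴.
1/ε₁ + 1/ε₂ − 1 = 2.703 + 1.493 − 1 = 3.195.
q = 5.67×10⁻⁸ × 4.534×10¹¹ / 3.195.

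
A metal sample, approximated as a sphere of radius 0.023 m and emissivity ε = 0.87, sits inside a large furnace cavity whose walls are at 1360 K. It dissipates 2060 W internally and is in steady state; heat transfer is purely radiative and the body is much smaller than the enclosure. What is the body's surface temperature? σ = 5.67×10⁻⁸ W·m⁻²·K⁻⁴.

For a small grey body in a large enclosure, net radiated power = εσA(T⁴ − T_w⁴).
Steady state: P = εσA(T⁴ − T_w⁴) with A = 4πr² = 0.006648 m².
T⁴ = P/(εσA) + T_w⁴ = 2060/(0.87·5.67×10⁻⁸·0.006648) + (1360)⁴
    = 6.282×10¹² + 3.421×10¹² = 9.703×10¹² K⁴.

T ≈ 1760 K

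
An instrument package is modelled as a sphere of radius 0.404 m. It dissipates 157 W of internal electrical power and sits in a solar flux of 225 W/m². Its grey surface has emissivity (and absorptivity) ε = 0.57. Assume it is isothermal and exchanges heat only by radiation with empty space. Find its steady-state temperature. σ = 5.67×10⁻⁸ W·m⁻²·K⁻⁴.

At steady state, absorbed solar power + internal power = radiated power.
Absorbed: α·S·A_cross = 0.57·225·0.5128 = 65.76 W (cross-section πr²).
Total input = 65.76 + 157 = 222.8 W.
Radiated: εσ·A_surf·T⁴ with A_surf = 4πr² = 2.051 m².
T⁴ = 222.8/(0.57·5.67×10⁻⁸·2.051) = 3.361×10⁹ K⁴.

T ≈ 241 K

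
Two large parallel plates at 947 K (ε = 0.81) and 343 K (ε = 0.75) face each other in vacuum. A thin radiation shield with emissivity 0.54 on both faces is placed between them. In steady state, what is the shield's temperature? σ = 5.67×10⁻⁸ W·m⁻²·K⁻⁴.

In steady state the net flux on the hot side equals that on the cold side.
σ(T₁⁴−T_s⁴)/D₁ = σ(T_s⁴−T₂⁴)/D₂, with D₁ = 1/ε₁+1/ε_s−1 = 2.086, D₂ = 1/ε_s+1/ε₂−1 = 2.185.
Solve for T_s⁴: T_s⁴ = (D₂·T₁⁴ + D₁·T₂⁴)/(D₁+D₂) = 4.182×10¹¹ K⁴.

T_s ≈ 804 K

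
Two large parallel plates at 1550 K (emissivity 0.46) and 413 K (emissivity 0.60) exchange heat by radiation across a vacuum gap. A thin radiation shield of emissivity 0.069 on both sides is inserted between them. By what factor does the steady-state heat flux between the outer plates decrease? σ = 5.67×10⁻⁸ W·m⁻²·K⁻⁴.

factor ≈ 10.9

Without shield: q₀ = σΔ(T⁴)/(1/ε₁+1/ε₂−1) with denominator 2.841.
With shield the two gaps are in series; the resistances add: (1/ε₁+1/ε_s−1)+(1/ε_s+1/ε₂−1) = 15.67+15.16 = 30.83.
Heat-flux ratio q₀/q = 30.83/2.841.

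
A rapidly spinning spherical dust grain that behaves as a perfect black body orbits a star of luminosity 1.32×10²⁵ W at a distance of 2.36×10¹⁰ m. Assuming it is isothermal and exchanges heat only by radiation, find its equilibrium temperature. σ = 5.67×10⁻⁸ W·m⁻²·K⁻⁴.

T ≈ 302 K

First find the stellar flux at distance d: S = L/(4πd²) = 1.32×10²⁵/(4π·(2.36×10¹⁰)²) = 1886 W/m².
For an isothermal sphere, absorbed (1−a)S·πr² = emitted σ·4πr²·T⁴, so T⁴ = (1−a)S/(4σ).
T⁴ = 1.00·1886/(4·5.67×10⁻⁸) = 8.316×10⁹ K⁴.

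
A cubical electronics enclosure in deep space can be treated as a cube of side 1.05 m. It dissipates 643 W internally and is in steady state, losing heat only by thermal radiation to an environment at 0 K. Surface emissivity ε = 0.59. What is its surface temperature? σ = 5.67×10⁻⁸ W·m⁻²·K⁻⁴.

Steady state: internal power = radiated power, P = εσA T⁴.
Radiating area A = 6L² = 6.615 m².
T⁴ = P/(εσA) = 643/(0.59·5.67×10⁻⁸·6.615) = 2.906×10⁹ K⁴.
T = (2.906×10⁹)^(1/4).

T ≈ 232 K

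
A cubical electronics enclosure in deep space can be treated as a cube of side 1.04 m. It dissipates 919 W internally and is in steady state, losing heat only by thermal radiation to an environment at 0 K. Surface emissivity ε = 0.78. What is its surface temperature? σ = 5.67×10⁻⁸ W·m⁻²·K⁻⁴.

Steady state: internal power = radiated power, P = εσA T⁴.
Radiating area A = 6L² = 6.490 m².
T⁴ = P/(εσA) = 919/(0.78·5.67×10⁻⁸·6.490) = 3.202×10⁹ K⁴.
T = (3.202×10⁹)^(1/4).

T ≈ 238 K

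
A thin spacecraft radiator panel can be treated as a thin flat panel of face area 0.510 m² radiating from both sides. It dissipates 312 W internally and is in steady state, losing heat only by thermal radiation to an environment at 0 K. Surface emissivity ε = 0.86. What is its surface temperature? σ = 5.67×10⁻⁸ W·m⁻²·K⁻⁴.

Steady state: internal power = radiated power, P = εσA T⁴.
Radiating area A = 2·0.510 = 1.020 m².
T⁴ = P/(εσA) = 312/(0.86·5.67×10⁻⁸·1.020) = 6.273×10⁹ K⁴.
T = (6.273×10⁹)^(1/4).

T ≈ 281 K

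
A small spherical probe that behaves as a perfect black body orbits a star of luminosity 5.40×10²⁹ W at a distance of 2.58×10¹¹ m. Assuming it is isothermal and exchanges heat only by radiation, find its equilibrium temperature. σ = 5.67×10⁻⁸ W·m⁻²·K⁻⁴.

First find the stellar flux at distance d: S = L/(4πd²) = 5.40×10²⁹/(4π·(2.58×10¹¹)²) = 6.456×10⁵ W/m².
For an isothermal sphere, absorbed (1−a)S·πr² = emitted σ·4πr²·T⁴, so T⁴ = (1−a)S/(4σ).
T⁴ = 1.00·6.456×10⁵/(4·5.67×10⁻⁸) = 2.846×10¹² K⁴.

T ≈ 1300 K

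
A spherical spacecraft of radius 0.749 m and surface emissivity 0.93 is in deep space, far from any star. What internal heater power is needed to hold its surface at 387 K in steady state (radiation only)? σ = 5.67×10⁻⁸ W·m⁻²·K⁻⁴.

P ≈ 8340 W

P = εσ·4πr²·T⁴.
4πr² = 7.050 m²; T⁴ = 2.243×10¹⁰ K⁴.
P = 0.93·5.67×10⁻⁸·7.050·2.243×10¹⁰.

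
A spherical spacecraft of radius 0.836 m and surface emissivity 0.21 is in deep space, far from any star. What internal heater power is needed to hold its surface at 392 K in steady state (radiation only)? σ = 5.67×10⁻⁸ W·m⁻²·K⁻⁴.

P = εσ·4πr²·T⁴.
4πr² = 8.783 m²; T⁴ = 2.361×10¹⁰ K⁴.
P = 0.21·5.67×10⁻⁸·8.783·2.361×10¹⁰.

P ≈ 2470 W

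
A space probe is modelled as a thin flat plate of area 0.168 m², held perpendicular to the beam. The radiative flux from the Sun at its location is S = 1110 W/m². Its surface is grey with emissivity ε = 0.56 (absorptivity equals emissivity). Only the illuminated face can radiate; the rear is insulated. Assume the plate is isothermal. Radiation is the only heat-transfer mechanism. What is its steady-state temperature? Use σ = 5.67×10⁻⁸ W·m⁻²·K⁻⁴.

T ≈ 374 K

At equilibrium, absorbed power = emitted power.
Absorbing cross-section = A = 0.1680 m²; emitting surface = A = 0.1680 m² (ratio 1).
εS·A_cross = εσ·A_surf·T⁴  ⇒  T⁴ = S/(1σ)   (ε cancels).
T⁴ = 1110/(1·5.67×10⁻⁸) = 1.958×10¹⁰ K⁴.
T = (1.958×10¹⁰)^(1/4).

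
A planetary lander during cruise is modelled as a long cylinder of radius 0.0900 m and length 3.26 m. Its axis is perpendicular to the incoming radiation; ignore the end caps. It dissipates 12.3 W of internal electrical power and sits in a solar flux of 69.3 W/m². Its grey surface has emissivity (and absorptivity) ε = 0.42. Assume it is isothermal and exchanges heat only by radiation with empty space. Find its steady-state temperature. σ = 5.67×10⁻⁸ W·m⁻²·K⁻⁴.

At steady state, absorbed solar power + internal power = radiated power.
Absorbed: α·S·A_cross = 0.42·69.3·0.5868 = 17.08 W (cross-section 2rL).
Total input = 17.08 + 12.3 = 29.38 W.
Radiated: εσ·A_surf·T⁴ with A_surf = 2πrL = 1.843 m².
T⁴ = 29.38/(0.42·5.67×10⁻⁸·1.843) = 6.692×10⁸ K⁴.

T ≈ 161 K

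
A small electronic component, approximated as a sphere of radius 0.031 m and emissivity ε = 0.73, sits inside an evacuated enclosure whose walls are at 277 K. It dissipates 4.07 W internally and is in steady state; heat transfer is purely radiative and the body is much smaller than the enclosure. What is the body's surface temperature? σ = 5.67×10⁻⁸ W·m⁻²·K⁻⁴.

For a small grey body in a large enclosure, net radiated power = εσA(T⁴ − T_w⁴).
Steady state: P = εσA(T⁴ − T_w⁴) with A = 4πr² = 0.01208 m².
T⁴ = P/(εσA) + T_w⁴ = 4.07/(0.73·5.67×10⁻⁸·0.01208) + (277)⁴
    = 8.142×10⁹ + 5.887×10⁹ = 1.403×10¹⁰ K⁴.

T ≈ 344 K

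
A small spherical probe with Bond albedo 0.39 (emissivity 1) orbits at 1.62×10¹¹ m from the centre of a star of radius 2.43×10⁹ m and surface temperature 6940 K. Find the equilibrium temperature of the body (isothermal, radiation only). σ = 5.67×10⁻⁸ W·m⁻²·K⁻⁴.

T ≈ 531 K

The star's surface emits σT_*⁴; at distance d the flux is S = σT_*⁴(R_*/d)².
S = 5.67×10⁻⁸·(6940)⁴·(2.43×10⁹/1.62×10¹¹)² = 29590 W/m².
For an isothermal sphere T⁴ = (1−a)S/(4σ) = 7.960×10¹⁰ K⁴.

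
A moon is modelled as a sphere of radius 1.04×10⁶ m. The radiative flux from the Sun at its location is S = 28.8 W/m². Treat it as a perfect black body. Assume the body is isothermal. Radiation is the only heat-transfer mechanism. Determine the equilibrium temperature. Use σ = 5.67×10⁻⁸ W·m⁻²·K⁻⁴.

T ≈ 106 K

At equilibrium, absorbed power = emitted power.
Absorbing cross-section = πr² = 3.398×10¹² m²; emitting surface = 4πr² = 1.359×10¹³ m² (ratio 4).
S·A_cross = εσ·A_surf·T⁴  ⇒  T⁴ = S/(4σ).
T⁴ = 1.00·28.8/(4·5.67×10⁻⁸) = 1.270×10⁸ K⁴.
T = (1.270×10⁸)^(1/4).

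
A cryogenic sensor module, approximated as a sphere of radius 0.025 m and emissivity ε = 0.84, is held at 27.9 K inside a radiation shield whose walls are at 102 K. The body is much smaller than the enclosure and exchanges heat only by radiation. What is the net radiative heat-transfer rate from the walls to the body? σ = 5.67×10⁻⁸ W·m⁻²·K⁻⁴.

For a small grey body in a large enclosure: P_net = εσA(T_body⁴ − T_wall⁴).
A = 4πr² = 0.007854 m²; T_body⁴ − T_wall⁴ = 6.059×10⁵ − 1.082×10⁸ = -1.076×10⁸ K⁴.
|P_net| = 0.84·5.67×10⁻⁸·0.007854·1.076×10⁸.

P_net ≈ 0.0403 W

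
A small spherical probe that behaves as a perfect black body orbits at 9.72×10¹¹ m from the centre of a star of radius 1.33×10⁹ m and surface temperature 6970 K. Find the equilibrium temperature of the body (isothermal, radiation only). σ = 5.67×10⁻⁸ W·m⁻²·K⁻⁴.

T ≈ 182 K

The star's surface emits σT_*⁴; at distance d the flux is S = σT_*⁴(R_*/d)².
S = 5.67×10⁻⁸·(6970)⁴·(1.33×10⁹/9.72×10¹¹)² = 250.5 W/m².
For an isothermal sphere T⁴ = (1−a)S/(4σ) = 1.105×10⁹ K⁴.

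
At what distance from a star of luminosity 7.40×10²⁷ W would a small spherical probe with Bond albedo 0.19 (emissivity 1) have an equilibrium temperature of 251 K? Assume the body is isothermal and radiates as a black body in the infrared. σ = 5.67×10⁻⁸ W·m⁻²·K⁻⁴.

d ≈ 7.28×10¹¹ m

For an isothermal black-emitting sphere, (1−a)S·πr² = σ·4πr²·T⁴ ⇒ S = 4σT⁴/(1−a).
S = 4·5.67×10⁻⁸·(251)⁴/0.810 = 1111 W/m².
Flux falls as S = L/(4πd²), so d = √(L/(4πS)) = √(7.40×10²⁷/(4π·1111)).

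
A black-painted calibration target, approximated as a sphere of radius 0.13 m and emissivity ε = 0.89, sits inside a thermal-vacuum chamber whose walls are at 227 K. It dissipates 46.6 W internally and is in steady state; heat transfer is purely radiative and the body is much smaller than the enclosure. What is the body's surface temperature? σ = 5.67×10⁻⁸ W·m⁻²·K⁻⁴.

For a small grey body in a large enclosure, net radiated power = εσA(T⁴ − T_w⁴).
Steady state: P = εσA(T⁴ − T_w⁴) with A = 4πr² = 0.2124 m².
T⁴ = P/(εσA) + T_w⁴ = 46.6/(0.89·5.67×10⁻⁸·0.2124) + (227)⁴
    = 4.348×10⁹ + 2.655×10⁹ = 7.004×10⁹ K⁴.

T ≈ 289 K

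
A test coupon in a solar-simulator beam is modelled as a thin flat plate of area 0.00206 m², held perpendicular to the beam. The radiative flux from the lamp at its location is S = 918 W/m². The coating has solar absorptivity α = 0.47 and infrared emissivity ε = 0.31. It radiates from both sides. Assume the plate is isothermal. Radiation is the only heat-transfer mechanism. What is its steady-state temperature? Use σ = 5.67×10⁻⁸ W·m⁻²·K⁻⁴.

T ≈ 333 K

At equilibrium, absorbed power = emitted power.
Absorbing cross-section = A = 0.002060 m²; emitting surface = 2A = 0.004120 m² (ratio 2).
αS·A_cross = εσ·A_surf·T⁴  ⇒  T⁴ = αS/(ε·2σ).
T⁴ = 0.470·918/(0.31·2·5.67×10⁻⁸) = 1.227×10¹⁰ K⁴.
T = (1.227×10¹⁰)^(1/4).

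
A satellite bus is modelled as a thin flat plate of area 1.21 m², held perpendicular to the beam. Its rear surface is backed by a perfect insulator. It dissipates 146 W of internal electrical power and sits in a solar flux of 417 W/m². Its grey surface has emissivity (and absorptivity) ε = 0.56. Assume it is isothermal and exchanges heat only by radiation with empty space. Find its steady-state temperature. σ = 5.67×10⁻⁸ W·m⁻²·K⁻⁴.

T ≈ 325 K

At steady state, absorbed solar power + internal power = radiated power.
Absorbed: α·S·A_cross = 0.56·417·1.210 = 282.6 W (cross-section A).
Total input = 282.6 + 146 = 428.6 W.
Radiated: εσ·A_surf·T⁴ with A_surf = A = 1.210 m².
T⁴ = 428.6/(0.56·5.67×10⁻⁸·1.210) = 1.115×10¹⁰ K⁴.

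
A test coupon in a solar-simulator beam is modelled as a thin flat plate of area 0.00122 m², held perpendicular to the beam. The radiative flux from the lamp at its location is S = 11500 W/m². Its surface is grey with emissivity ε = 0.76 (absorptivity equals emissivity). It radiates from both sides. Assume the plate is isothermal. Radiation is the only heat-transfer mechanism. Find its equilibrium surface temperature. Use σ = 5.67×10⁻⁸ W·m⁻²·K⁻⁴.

T ≈ 564 K

At equilibrium, absorbed power = emitted power.
Absorbing cross-section = A = 0.001220 m²; emitting surface = 2A = 0.002440 m² (ratio 2).
εS·A_cross = εσ·A_surf·T⁴  ⇒  T⁴ = S/(2σ)   (ε cancels).
T⁴ = 11500/(2·5.67×10⁻⁸) = 1.014×10¹¹ K⁴.
T = (1.014×10¹¹)^(1/4).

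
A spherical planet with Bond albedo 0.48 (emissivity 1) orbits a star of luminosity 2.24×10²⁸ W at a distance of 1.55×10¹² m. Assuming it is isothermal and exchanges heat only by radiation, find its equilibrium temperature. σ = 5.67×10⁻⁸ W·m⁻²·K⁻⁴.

T ≈ 203 K

First find the stellar flux at distance d: S = L/(4πd²) = 2.24×10²⁸/(4π·(1.55×10¹²)²) = 742.0 W/m².
For an isothermal sphere, absorbed (1−a)S·πr² = emitted σ·4πr²·T⁴, so T⁴ = (1−a)S/(4σ).
T⁴ = 0.520·742.0/(4·5.67×10⁻⁸) = 1.701×10⁹ K⁴.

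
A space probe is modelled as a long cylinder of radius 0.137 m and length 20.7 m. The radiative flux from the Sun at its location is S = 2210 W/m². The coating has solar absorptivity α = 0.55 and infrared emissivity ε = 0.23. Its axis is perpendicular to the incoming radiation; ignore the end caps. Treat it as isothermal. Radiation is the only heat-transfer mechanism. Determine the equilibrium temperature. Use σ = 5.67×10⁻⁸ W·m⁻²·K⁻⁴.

At equilibrium, absorbed power = emitted power.
Absorbing cross-section = 2rL = 5.672 m²; emitting surface = 2πrL = 17.82 m² (ratio π).
αS·A_cross = εσ·A_surf·T⁴  ⇒  T⁴ = αS/(ε·πσ).
T⁴ = 0.550·2210/(0.23·π·5.67×10⁻⁸) = 2.967×10¹⁰ K⁴.
T = (2.967×10¹⁰)^(1/4).

T ≈ 415 K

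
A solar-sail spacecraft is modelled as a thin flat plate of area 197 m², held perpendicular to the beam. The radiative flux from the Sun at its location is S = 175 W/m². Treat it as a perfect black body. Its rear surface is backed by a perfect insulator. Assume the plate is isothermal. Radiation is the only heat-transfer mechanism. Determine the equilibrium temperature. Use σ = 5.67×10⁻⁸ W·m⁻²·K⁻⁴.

At equilibrium, absorbed power = emitted power.
Absorbing cross-section = A = 197.0 m²; emitting surface = A = 197.0 m² (ratio 1).
S·A_cross = εσ·A_surf·T⁴  ⇒  T⁴ = S/(1σ).
T⁴ = 1.00·175/(1·5.67×10⁻⁸) = 3.086×10⁹ K⁴.
T = (3.086×10⁹)^(1/4).

T ≈ 236 K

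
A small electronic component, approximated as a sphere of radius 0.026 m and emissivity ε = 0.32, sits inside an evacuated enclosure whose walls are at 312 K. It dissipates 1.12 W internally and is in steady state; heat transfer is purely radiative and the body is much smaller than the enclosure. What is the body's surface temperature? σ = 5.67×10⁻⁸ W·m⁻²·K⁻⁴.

T ≈ 360 K

For a small grey body in a large enclosure, net radiated power = εσA(T⁴ − T_w⁴).
Steady state: P = εσA(T⁴ − T_w⁴) with A = 4πr² = 0.008495 m².
T⁴ = P/(εσA) + T_w⁴ = 1.12/(0.32·5.67×10⁻⁸·0.008495) + (312)⁴
    = 7.267×10⁹ + 9.476×10⁹ = 1.674×10¹⁰ K⁴.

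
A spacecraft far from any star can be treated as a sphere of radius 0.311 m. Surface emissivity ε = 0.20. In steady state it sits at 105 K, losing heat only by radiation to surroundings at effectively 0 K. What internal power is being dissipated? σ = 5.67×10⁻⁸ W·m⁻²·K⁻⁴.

P ≈ 1.68 W

Steady state: P = εσA T⁴.
A = 4πr² = 1.215 m²; T⁴ = (105)⁴ = 1.216×10⁸ K⁴.
P = 0.20 × 5.67×10⁻⁸ × 1.215 × 1.216×10⁸.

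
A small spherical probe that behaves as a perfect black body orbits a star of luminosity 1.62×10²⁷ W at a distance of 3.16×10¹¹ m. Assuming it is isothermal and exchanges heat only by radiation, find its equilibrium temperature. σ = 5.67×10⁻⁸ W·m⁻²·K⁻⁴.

T ≈ 275 K

First find the stellar flux at distance d: S = L/(4πd²) = 1.62×10²⁷/(4π·(3.16×10¹¹)²) = 1291 W/m².
For an isothermal sphere, absorbed (1−a)S·πr² = emitted σ·4πr²·T⁴, so T⁴ = (1−a)S/(4σ).
T⁴ = 1.00·1291/(4·5.67×10⁻⁸) = 5.692×10⁹ K⁴.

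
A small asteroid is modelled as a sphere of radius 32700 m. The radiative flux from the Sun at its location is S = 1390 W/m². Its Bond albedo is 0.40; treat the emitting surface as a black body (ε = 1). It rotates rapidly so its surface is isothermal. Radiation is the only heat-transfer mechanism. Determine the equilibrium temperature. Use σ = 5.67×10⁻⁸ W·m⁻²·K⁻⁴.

T ≈ 246 K

At equilibrium, absorbed power = emitted power.
Absorbing cross-section = πr² = 3.359×10⁹ m²; emitting surface = 4πr² = 1.344×10¹⁰ m² (ratio 4).
(1−a)S·A_cross = εσ·A_surf·T⁴  ⇒  T⁴ = (1−a)S/(4σ).
T⁴ = 0.600·1390/(4·5.67×10⁻⁸) = 3.677×10⁹ K⁴.
T = (3.677×10⁹)^(1/4).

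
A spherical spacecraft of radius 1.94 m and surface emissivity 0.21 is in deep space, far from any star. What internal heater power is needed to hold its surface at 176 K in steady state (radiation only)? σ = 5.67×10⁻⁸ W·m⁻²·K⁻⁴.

P ≈ 540 W

P = εσ·4πr²·T⁴.
4πr² = 47.29 m²; T⁴ = 9.595×10⁸ K⁴.
P = 0.21·5.67×10⁻⁸·47.29·9.595×10⁸.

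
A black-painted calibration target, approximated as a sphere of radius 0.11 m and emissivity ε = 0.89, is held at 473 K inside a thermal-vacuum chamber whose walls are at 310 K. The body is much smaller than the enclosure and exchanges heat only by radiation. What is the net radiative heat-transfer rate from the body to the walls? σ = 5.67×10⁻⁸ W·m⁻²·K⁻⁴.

For a small grey body in a large enclosure: P_net = εσA(T_body⁴ − T_wall⁴).
A = 4πr² = 0.1521 m²; T_body⁴ − T_wall⁴ = 5.005×10¹⁰ − 9.235×10⁹ = 4.082×10¹⁰ K⁴.
|P_net| = 0.89·5.67×10⁻⁸·0.1521·4.082×10¹⁰.

P_net ≈ 313 W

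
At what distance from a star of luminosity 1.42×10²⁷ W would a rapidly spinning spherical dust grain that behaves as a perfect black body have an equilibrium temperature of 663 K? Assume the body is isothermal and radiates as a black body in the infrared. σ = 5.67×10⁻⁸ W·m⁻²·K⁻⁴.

d ≈ 5.08×10¹⁰ m

For an isothermal black-emitting sphere, (1−a)S·πr² = σ·4πr²·T⁴ ⇒ S = 4σT⁴/(1−a).
S = 4·5.67×10⁻⁸·(663)⁴/1.00 = 43820 W/m².
Flux falls as S = L/(4πd²), so d = √(L/(4πS)) = √(1.42×10²⁷/(4π·43820)).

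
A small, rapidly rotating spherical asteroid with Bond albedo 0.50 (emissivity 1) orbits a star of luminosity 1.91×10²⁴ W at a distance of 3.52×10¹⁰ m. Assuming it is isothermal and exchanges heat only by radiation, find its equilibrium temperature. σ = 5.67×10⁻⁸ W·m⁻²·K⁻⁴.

First find the stellar flux at distance d: S = L/(4πd²) = 1.91×10²⁴/(4π·(3.52×10¹⁰)²) = 122.7 W/m².
For an isothermal sphere, absorbed (1−a)S·πr² = emitted σ·4πr²·T⁴, so T⁴ = (1−a)S/(4σ).
T⁴ = 0.500·122.7/(4·5.67×10⁻⁸) = 2.704×10⁸ K⁴.

T ≈ 128 K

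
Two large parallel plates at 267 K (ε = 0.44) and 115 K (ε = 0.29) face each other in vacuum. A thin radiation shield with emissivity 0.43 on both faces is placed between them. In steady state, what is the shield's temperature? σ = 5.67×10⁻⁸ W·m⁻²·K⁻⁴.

In steady state the net flux on the hot side equals that on the cold side.
σ(T₁⁴−T_s⁴)/D₁ = σ(T_s⁴−T₂⁴)/D₂, with D₁ = 1/ε₁+1/ε_s−1 = 3.598, D₂ = 1/ε_s+1/ε₂−1 = 4.774.
Solve for T_s⁴: T_s⁴ = (D₂·T₁⁴ + D₁·T₂⁴)/(D₁+D₂) = 2.973×10⁹ K⁴.

T_s ≈ 234 K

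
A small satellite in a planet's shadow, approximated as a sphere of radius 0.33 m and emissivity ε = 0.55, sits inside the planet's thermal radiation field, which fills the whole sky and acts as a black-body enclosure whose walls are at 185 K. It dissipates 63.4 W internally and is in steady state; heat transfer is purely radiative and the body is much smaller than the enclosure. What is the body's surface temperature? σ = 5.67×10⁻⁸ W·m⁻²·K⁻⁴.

T ≈ 227 K

For a small grey body in a large enclosure, net radiated power = εσA(T⁴ − T_w⁴).
Steady state: P = εσA(T⁴ − T_w⁴) with A = 4πr² = 1.368 m².
T⁴ = P/(εσA) + T_w⁴ = 63.4/(0.55·5.67×10⁻⁸·1.368) + (185)⁴
    = 1.486×10⁹ + 1.171×10⁹ = 2.657×10⁹ K⁴.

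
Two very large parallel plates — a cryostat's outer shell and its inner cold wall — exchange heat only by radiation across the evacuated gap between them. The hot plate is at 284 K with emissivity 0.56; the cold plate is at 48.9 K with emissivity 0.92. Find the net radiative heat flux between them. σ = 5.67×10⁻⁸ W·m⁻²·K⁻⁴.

q ≈ 197 W/m²

For two infinite grey parallel plates, q = σ(T₁⁴ − T₂⁴)/(1/ε₁ + 1/ε₂ − 1).
T₁⁴ − T₂⁴ = 6.505×10⁹ − 5.718×10⁶ = 6.500×10⁹ K⁴.
1/ε₁ + 1/ε₂ − 1 = 1.786 + 1.087 − 1 = 1.873.
q = 5.67×10⁻⁸ × 6.500×10⁹ / 1.873.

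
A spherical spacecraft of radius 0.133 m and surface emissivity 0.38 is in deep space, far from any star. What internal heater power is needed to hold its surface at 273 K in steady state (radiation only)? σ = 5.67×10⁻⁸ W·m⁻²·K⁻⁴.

P ≈ 26.6 W

P = εσ·4πr²·T⁴.
4πr² = 0.2223 m²; T⁴ = 5.555×10⁹ K⁴.
P = 0.38·5.67×10⁻⁸·0.2223·5.555×10⁹.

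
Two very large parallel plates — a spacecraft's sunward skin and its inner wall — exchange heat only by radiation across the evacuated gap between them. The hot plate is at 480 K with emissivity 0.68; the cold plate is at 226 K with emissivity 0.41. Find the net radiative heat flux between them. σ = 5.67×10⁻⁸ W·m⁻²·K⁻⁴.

For two infinite grey parallel plates, q = σ(T₁⁴ − T₂⁴)/(1/ε₁ + 1/ε₂ − 1).
T₁⁴ − T₂⁴ = 5.308×10¹⁰ − 2.609×10⁹ = 5.048×10¹⁰ K⁴.
1/ε₁ + 1/ε₂ − 1 = 1.471 + 2.439 − 1 = 2.910.
q = 5.67×10⁻⁸ × 5.048×10¹⁰ / 2.910.

q ≈ 984 W/m²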